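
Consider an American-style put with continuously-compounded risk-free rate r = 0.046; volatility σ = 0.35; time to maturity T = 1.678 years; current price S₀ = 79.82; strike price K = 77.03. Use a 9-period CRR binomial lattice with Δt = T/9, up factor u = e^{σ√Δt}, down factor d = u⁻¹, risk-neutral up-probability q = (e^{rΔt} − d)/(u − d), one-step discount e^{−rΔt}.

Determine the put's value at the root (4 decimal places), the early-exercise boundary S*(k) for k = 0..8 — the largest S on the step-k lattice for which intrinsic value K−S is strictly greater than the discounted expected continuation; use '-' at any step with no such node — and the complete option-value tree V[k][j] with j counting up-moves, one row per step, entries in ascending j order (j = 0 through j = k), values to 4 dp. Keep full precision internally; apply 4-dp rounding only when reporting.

price = 10.5959
boundary = - - - - 43.6091 50.7237 43.6091 50.7237 58.9989
tree:
10.5959
14.7851 6.4335
20.0528 9.5768 3.2837
26.3457 13.8729 5.2856 1.2634
33.4209 19.4641 8.3129 2.2360 0.2760
39.5376 26.3063 12.7035 3.9015 0.5466 0.0000
44.7964 33.4209 18.7181 6.6834 1.0824 0.0000 0.0000
49.3175 39.5376 26.3063 11.1701 2.1434 0.0000 0.0000 0.0000
53.2045 44.7964 33.4209 18.0311 4.2446 0.0000 0.0000 0.0000 0.0000
56.5463 49.3175 39.5376 26.3063 8.4057 0.0000 0.0000 0.0000 0.0000 0.0000

params: Δt=0.18644 u=1.16314 d=0.85974 q=0.49068 e^(-rΔt)=0.99146
t_9 payoffs: 56.5463 49.3175 39.5376 26.3063 8.4057 0.0000 0.0000 0.0000 0.0000 0.0000
t_8: node(8,0) S=23.8255 payoff=53.2045 vs cont=52.5467 → 53.2045 [stop]  node(8,1) S=32.2336 payoff=44.7964 vs cont=44.1385 → 44.7964 [stop]  node(8,2) S=43.6091 payoff=33.4209 vs cont=32.7631 → 33.4209 [stop]  node(8,3) S=58.9989 payoff=18.0311 vs cont=17.3732 → 18.0311 [stop]  node(8,4) S=79.8200 payoff=0.0000 vs cont=4.2446 → 4.2446 [wait]  node(8,5) S=107.9889 payoff=0.0000 vs cont=0.0000 → 0.0000 [wait]  node(8,6) S=146.0988 payoff=0.0000 vs cont=0.0000 → 0.0000 [wait]  node(8,7) S=197.6579 payoff=0.0000 vs cont=0.0000 → 0.0000 [wait]  node(8,8) S=267.4124 payoff=0.0000 vs cont=0.0000 → 0.0000 [wait]  ⇒ S*(8)=58.9989
t_7: node(7,0) S=27.7125 payoff=49.3175 vs cont=48.6597 → 49.3175 [stop]  node(7,1) S=37.4924 payoff=39.5376 vs cont=38.8798 → 39.5376 [stop]  node(7,2) S=50.7237 payoff=26.3063 vs cont=25.6485 → 26.3063 [stop]  node(7,3) S=68.6243 payoff=8.4057 vs cont=11.1701 → 11.1701 [wait]  node(7,4) S=92.8422 payoff=0.0000 vs cont=2.1434 → 2.1434 [wait]  node(7,5) S=125.6067 payoff=0.0000 vs cont=0.0000 → 0.0000 [wait]  node(7,6) S=169.9340 payoff=0.0000 vs cont=0.0000 → 0.0000 [wait]  node(7,7) S=229.9047 payoff=0.0000 vs cont=0.0000 → 0.0000 [wait]  ⇒ S*(7)=50.7237
t_6: node(6,0) S=32.2336 payoff=44.7964 vs cont=44.1385 → 44.7964 [stop]  node(6,1) S=43.6091 payoff=33.4209 vs cont=32.7631 → 33.4209 [stop]  node(6,2) S=58.9989 payoff=18.0311 vs cont=18.7181 → 18.7181 [wait]  node(6,3) S=79.8200 payoff=0.0000 vs cont=6.6834 → 6.6834 [wait]  node(6,4) S=107.9889 payoff=0.0000 vs cont=1.0824 → 1.0824 [wait]  node(6,5) S=146.0988 payoff=0.0000 vs cont=0.0000 → 0.0000 [wait]  node(6,6) S=197.6579 payoff=0.0000 vs cont=0.0000 → 0.0000 [wait]  ⇒ S*(6)=43.6091
t_5: node(5,0) S=37.4924 payoff=39.5376 vs cont=38.8798 → 39.5376 [stop]  node(5,1) S=50.7237 payoff=26.3063 vs cont=25.9828 → 26.3063 [stop]  node(5,2) S=68.6243 payoff=8.4057 vs cont=12.7035 → 12.7035 [wait]  node(5,3) S=92.8422 payoff=0.0000 vs cont=3.9015 → 3.9015 [wait]  node(5,4) S=125.6067 payoff=0.0000 vs cont=0.5466 → 0.5466 [wait]  node(5,5) S=169.9340 payoff=0.0000 vs cont=0.0000 → 0.0000 [wait]  ⇒ S*(5)=50.7237
t_4: node(4,0) S=43.6091 payoff=33.4209 vs cont=32.7631 → 33.4209 [stop]  node(4,1) S=58.9989 payoff=18.0311 vs cont=19.4641 → 19.4641 [wait]  node(4,2) S=79.8200 payoff=0.0000 vs cont=8.3129 → 8.3129 [wait]  node(4,3) S=107.9889 payoff=0.0000 vs cont=2.2360 → 2.2360 [wait]  node(4,4) S=146.0988 payoff=0.0000 vs cont=0.2760 → 0.2760 [wait]  ⇒ S*(4)=43.6091
t_3: node(3,0) S=50.7237 payoff=26.3063 vs cont=26.3457 → 26.3457 [wait]  node(3,1) S=68.6243 payoff=8.4057 vs cont=13.8729 → 13.8729 [wait]  node(3,2) S=92.8422 payoff=0.0000 vs cont=5.2856 → 5.2856 [wait]  node(3,3) S=125.6067 payoff=0.0000 vs cont=1.2634 → 1.2634 [wait]  ⇒ S*(3)=-
t_2: node(2,0) S=58.9989 payoff=18.0311 vs cont=20.0528 → 20.0528 [wait]  node(2,1) S=79.8200 payoff=0.0000 vs cont=9.5768 → 9.5768 [wait]  node(2,2) S=107.9889 payoff=0.0000 vs cont=3.2837 → 3.2837 [wait]  ⇒ S*(2)=-
t_1: node(1,0) S=68.6243 payoff=8.4057 vs cont=14.7851 → 14.7851 [wait]  node(1,1) S=92.8422 payoff=0.0000 vs cont=6.4335 → 6.4335 [wait]  ⇒ S*(1)=-
t_0: node(0,0) S=79.8200 payoff=0.0000 vs cont=10.5959 → 10.5959 [wait]  ⇒ S*(0)=-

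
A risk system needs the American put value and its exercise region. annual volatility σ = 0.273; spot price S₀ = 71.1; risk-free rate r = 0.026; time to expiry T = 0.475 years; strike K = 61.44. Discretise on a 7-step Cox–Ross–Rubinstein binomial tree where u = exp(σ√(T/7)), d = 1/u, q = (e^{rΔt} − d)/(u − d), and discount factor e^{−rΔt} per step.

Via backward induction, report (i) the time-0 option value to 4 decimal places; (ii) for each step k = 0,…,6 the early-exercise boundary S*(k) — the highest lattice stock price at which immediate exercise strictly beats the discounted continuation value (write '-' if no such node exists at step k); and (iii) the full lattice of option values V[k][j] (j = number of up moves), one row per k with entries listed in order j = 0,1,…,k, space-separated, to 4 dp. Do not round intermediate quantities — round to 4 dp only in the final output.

params: Δt=0.06786 u=1.07370 d=0.93135 q=0.49463 e^(-rΔt)=0.99824
t_7 payoffs: 18.2209 11.6152 3.9999 0.0000 0.0000 0.0000 0.0000 0.0000
t_6: node(6,0) S=46.4046 payoff=15.0354 vs cont=14.9271 → 15.0354 [stop]  node(6,1) S=53.4971 payoff=7.9429 vs cont=7.8346 → 7.9429 [stop]  node(6,2) S=61.6737 payoff=0.0000 vs cont=2.0178 → 2.0178 [wait]  node(6,3) S=71.1000 payoff=0.0000 vs cont=0.0000 → 0.0000 [wait]  node(6,4) S=81.9670 payoff=0.0000 vs cont=0.0000 → 0.0000 [wait]  node(6,5) S=94.4950 payoff=0.0000 vs cont=0.0000 → 0.0000 [wait]  node(6,6) S=108.9377 payoff=0.0000 vs cont=0.0000 → 0.0000 [wait]  ⇒ S*(6)=53.4971
t_5: node(5,0) S=49.8248 payoff=11.6152 vs cont=11.5069 → 11.6152 [stop]  node(5,1) S=57.4401 payoff=3.9999 vs cont=5.0033 → 5.0033 [wait]  node(5,2) S=66.2193 payoff=0.0000 vs cont=1.0180 → 1.0180 [wait]  node(5,3) S=76.3404 payoff=0.0000 vs cont=0.0000 → 0.0000 [wait]  node(5,4) S=88.0084 payoff=0.0000 vs cont=0.0000 → 0.0000 [wait]  node(5,5) S=101.4597 payoff=0.0000 vs cont=0.0000 → 0.0000 [wait]  ⇒ S*(5)=49.8248
t_4: node(4,0) S=53.4971 payoff=7.9429 vs cont=8.3300 → 8.3300 [wait]  node(4,1) S=61.6737 payoff=0.0000 vs cont=3.0267 → 3.0267 [wait]  node(4,2) S=71.1000 payoff=0.0000 vs cont=0.5135 → 0.5135 [wait]  node(4,3) S=81.9670 payoff=0.0000 vs cont=0.0000 → 0.0000 [wait]  node(4,4) S=94.4950 payoff=0.0000 vs cont=0.0000 → 0.0000 [wait]  ⇒ S*(4)=-
t_3: node(3,0) S=57.4401 payoff=3.9999 vs cont=5.6968 → 5.6968 [wait]  node(3,1) S=66.2193 payoff=0.0000 vs cont=1.7804 → 1.7804 [wait]  node(3,2) S=76.3404 payoff=0.0000 vs cont=0.2591 → 0.2591 [wait]  node(3,3) S=88.0084 payoff=0.0000 vs cont=0.0000 → 0.0000 [wait]  ⇒ S*(3)=-
t_2: node(2,0) S=61.6737 payoff=0.0000 vs cont=3.7530 → 3.7530 [wait]  node(2,1) S=71.1000 payoff=0.0000 vs cont=1.0261 → 1.0261 [wait]  node(2,2) S=81.9670 payoff=0.0000 vs cont=0.1307 → 0.1307 [wait]  ⇒ S*(2)=-
t_1: node(1,0) S=66.2193 payoff=0.0000 vs cont=2.3999 → 2.3999 [wait]  node(1,1) S=76.3404 payoff=0.0000 vs cont=0.5822 → 0.5822 [wait]  ⇒ S*(1)=-
t_0: node(0,0) S=71.1000 payoff=0.0000 vs cont=1.4982 → 1.4982 [wait]  ⇒ S*(0)=-

price = 1.4982
boundary = - - - - - 49.8248 53.4971
tree:
1.4982
2.3999 0.5822
3.7530 1.0261 0.1307
5.6968 1.7804 0.2591 0.0000
8.3300 3.0267 0.5135 0.0000 0.0000
11.6152 5.0033 1.0180 0.0000 0.0000 0.0000
15.0354 7.9429 2.0178 0.0000 0.0000 0.0000 0.0000
18.2209 11.6152 3.9999 0.0000 0.0000 0.0000 0.0000 0.0000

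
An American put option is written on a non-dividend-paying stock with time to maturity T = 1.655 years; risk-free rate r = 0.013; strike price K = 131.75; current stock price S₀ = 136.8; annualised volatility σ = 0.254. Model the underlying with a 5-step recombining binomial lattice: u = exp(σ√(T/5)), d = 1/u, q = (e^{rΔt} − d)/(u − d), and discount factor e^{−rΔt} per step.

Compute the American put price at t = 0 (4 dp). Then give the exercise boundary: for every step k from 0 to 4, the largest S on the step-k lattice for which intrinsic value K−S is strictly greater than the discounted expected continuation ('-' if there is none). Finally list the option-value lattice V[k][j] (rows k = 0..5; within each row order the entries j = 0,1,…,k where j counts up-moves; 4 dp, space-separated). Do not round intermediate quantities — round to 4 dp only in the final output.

price = 14.6183
boundary = - - - 88.2454 102.1308
tree:
14.6183
21.8434 6.8674
31.5253 11.4772 1.8999
43.5046 18.7398 3.6569 0.0000
55.5022 29.6192 7.0390 0.0000 0.0000
65.8686 43.5046 13.5489 0.0000 0.0000 0.0000

Δt=0.33100  u=1.15735  d=0.86404  q=0.47823  discount=0.99571
step 5 (expiry): payoffs max(K−S,0) = 65.8686 43.5046 13.5489 0.0000 0.0000 0.0000
step 4: (k=4,j=0): S=76.2478, (K−S)⁺=55.5022, hold=54.9365 ⇒ V=55.5022 exercise | (k=4,j=1): S=102.1308, (K−S)⁺=29.6192, hold=29.0535 ⇒ V=29.6192 exercise | (k=4,j=2): S=136.8000, (K−S)⁺=0.0000, hold=7.0390 ⇒ V=7.0390 continue | (k=4,j=3): S=183.2380, (K−S)⁺=0.0000, hold=0.0000 ⇒ V=0.0000 continue | (k=4,j=4): S=245.4397, (K−S)⁺=0.0000, hold=0.0000 ⇒ V=0.0000 continue  boundary S*=102.1308
step 3: (k=3,j=0): S=88.2454, (K−S)⁺=43.5046, hold=42.9389 ⇒ V=43.5046 exercise | (k=3,j=1): S=118.2011, (K−S)⁺=13.5489, hold=18.7398 ⇒ V=18.7398 continue | (k=3,j=2): S=158.3255, (K−S)⁺=0.0000, hold=3.6569 ⇒ V=3.6569 continue | (k=3,j=3): S=212.0704, (K−S)⁺=0.0000, hold=0.0000 ⇒ V=0.0000 continue  boundary S*=88.2454
step 2: (k=2,j=0): S=102.1308, (K−S)⁺=29.6192, hold=31.5253 ⇒ V=31.5253 continue | (k=2,j=1): S=136.8000, (K−S)⁺=0.0000, hold=11.4772 ⇒ V=11.4772 continue | (k=2,j=2): S=183.2380, (K−S)⁺=0.0000, hold=1.8999 ⇒ V=1.8999 continue  boundary S*=-
step 1: (k=1,j=0): S=118.2011, (K−S)⁺=13.5489, hold=21.8434 ⇒ V=21.8434 continue | (k=1,j=1): S=158.3255, (K−S)⁺=0.0000, hold=6.8674 ⇒ V=6.8674 continue  boundary S*=-
step 0: (k=0,j=0): S=136.8000, (K−S)⁺=0.0000, hold=14.6183 ⇒ V=14.6183 continue  boundary S*=-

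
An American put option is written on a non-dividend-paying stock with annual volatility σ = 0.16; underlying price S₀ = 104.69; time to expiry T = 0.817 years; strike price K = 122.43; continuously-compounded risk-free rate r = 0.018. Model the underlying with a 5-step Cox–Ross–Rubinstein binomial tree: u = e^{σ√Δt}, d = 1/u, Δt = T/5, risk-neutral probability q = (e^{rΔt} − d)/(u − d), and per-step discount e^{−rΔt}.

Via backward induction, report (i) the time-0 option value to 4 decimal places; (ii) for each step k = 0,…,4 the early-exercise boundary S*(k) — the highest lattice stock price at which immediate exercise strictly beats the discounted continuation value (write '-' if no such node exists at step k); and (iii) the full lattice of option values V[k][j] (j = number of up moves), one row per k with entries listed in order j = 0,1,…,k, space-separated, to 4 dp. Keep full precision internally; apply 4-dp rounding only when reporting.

Δt=0.16340, u=1.06681, d=0.93737, q=0.50659, disc=e^(-rΔt)=0.99706
k=5 terminal: V=max(K-S,0) → 46.6661 36.2038 24.2967 10.7453 0.0000 0.0000
k=4: j=0 S=80.8259 intr=41.6041 cont=41.2445 V=41.6041[EX]; j=1 S=91.9873 intr=30.4427 cont=30.0831 V=30.4427[EX]; j=2 S=104.6900 intr=17.7400 cont=17.3804 V=17.7400[EX]; j=3 S=119.1468 intr=3.2832 cont=5.2862 V=5.2862[hold]; j=4 S=135.6000 intr=0.0000 cont=0.0000 V=0.0000[hold]  S*(4)=104.6900
k=3: j=0 S=86.2262 intr=36.2038 cont=35.8442 V=36.2038[EX]; j=1 S=98.1333 intr=24.2967 cont=23.9371 V=24.2967[EX]; j=2 S=111.6847 intr=10.7453 cont=11.3974 V=11.3974[hold]; j=3 S=127.1075 intr=0.0000 cont=2.6006 V=2.6006[hold]  S*(3)=98.1333
k=2: j=0 S=91.9873 intr=30.4427 cont=30.0831 V=30.4427[EX]; j=1 S=104.6900 intr=17.7400 cont=17.7099 V=17.7400[EX]; j=2 S=119.1468 intr=3.2832 cont=6.9207 V=6.9207[hold]  S*(2)=104.6900
k=1: j=0 S=98.1333 intr=24.2967 cont=23.9371 V=24.2967[EX]; j=1 S=111.6847 intr=10.7453 cont=12.2230 V=12.2230[hold]  S*(1)=98.1333
k=0: j=0 S=104.6900 intr=17.7400 cont=18.1268 V=18.1268[hold]  S*(0)=-

price = 18.1268
boundary = - 98.1333 104.6900 98.1333 104.6900
tree:
18.1268
24.2967 12.2230
30.4427 17.7400 6.9207
36.2038 24.2967 11.3974 2.6006
41.6041 30.4427 17.7400 5.2862 0.0000
46.6661 36.2038 24.2967 10.7453 0.0000 0.0000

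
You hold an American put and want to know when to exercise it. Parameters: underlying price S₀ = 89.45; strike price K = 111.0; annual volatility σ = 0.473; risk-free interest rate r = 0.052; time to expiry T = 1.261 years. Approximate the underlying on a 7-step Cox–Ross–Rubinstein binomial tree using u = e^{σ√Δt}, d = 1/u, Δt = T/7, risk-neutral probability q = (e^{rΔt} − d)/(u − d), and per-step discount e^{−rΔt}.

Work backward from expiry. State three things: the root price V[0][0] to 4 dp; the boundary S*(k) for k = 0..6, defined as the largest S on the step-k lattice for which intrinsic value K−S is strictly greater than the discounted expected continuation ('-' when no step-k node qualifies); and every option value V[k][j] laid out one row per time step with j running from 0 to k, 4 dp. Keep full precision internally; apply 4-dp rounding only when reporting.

price = 29.6425
boundary = - - 59.8695 48.9799 59.8695 73.1801 89.4500
tree:
29.6425
39.6386 19.1065
51.1305 27.6364 9.9927
62.0201 38.4956 16.0996 3.3945
70.9290 51.1305 25.1986 6.2927 0.2363
78.2174 62.0201 37.8199 11.6522 0.4528 0.0000
84.1802 70.9290 51.1305 21.5500 0.8677 0.0000 0.0000
89.0584 78.2174 62.0201 37.8199 1.6628 0.0000 0.0000 0.0000

params: Δt=0.18014 u=1.22233 d=0.81811 q=0.47326 e^(-rΔt)=0.99068
t_7 payoffs: 89.0584 78.2174 62.0201 37.8199 1.6628 0.0000 0.0000 0.0000
t_6: node(6,0) S=26.8198 payoff=84.1802 vs cont=83.1453 → 84.1802 [stop]  node(6,1) S=40.0710 payoff=70.9290 vs cont=69.8940 → 70.9290 [stop]  node(6,2) S=59.8695 payoff=51.1305 vs cont=50.0956 → 51.1305 [stop]  node(6,3) S=89.4500 payoff=21.5500 vs cont=20.5151 → 21.5500 [stop]  node(6,4) S=133.6458 payoff=0.0000 vs cont=0.8677 → 0.8677 [wait]  node(6,5) S=199.6780 payoff=0.0000 vs cont=0.0000 → 0.0000 [wait]  node(6,6) S=298.3356 payoff=0.0000 vs cont=0.0000 → 0.0000 [wait]  ⇒ S*(6)=89.4500
t_5: node(5,0) S=32.7826 payoff=78.2174 vs cont=77.1825 → 78.2174 [stop]  node(5,1) S=48.9799 payoff=62.0201 vs cont=60.9852 → 62.0201 [stop]  node(5,2) S=73.1801 payoff=37.8199 vs cont=36.7850 → 37.8199 [stop]  node(5,3) S=109.3372 payoff=1.6628 vs cont=11.6522 → 11.6522 [wait]  node(5,4) S=163.3589 payoff=0.0000 vs cont=0.4528 → 0.4528 [wait]  node(5,5) S=244.0718 payoff=0.0000 vs cont=0.0000 → 0.0000 [wait]  ⇒ S*(5)=73.1801
t_4: node(4,0) S=40.0710 payoff=70.9290 vs cont=69.8940 → 70.9290 [stop]  node(4,1) S=59.8695 payoff=51.1305 vs cont=50.0956 → 51.1305 [stop]  node(4,2) S=89.4500 payoff=21.5500 vs cont=25.1986 → 25.1986 [wait]  node(4,3) S=133.6458 payoff=0.0000 vs cont=6.2927 → 6.2927 [wait]  node(4,4) S=199.6780 payoff=0.0000 vs cont=0.2363 → 0.2363 [wait]  ⇒ S*(4)=59.8695
t_3: node(3,0) S=48.9799 payoff=62.0201 vs cont=60.9852 → 62.0201 [stop]  node(3,1) S=73.1801 payoff=37.8199 vs cont=38.4956 → 38.4956 [wait]  node(3,2) S=109.3372 payoff=1.6628 vs cont=16.0996 → 16.0996 [wait]  node(3,3) S=163.3589 payoff=0.0000 vs cont=3.3945 → 3.3945 [wait]  ⇒ S*(3)=48.9799
t_2: node(2,0) S=59.8695 payoff=51.1305 vs cont=50.4124 → 51.1305 [stop]  node(2,1) S=89.4500 payoff=21.5500 vs cont=27.6364 → 27.6364 [wait]  node(2,2) S=133.6458 payoff=0.0000 vs cont=9.9927 → 9.9927 [wait]  ⇒ S*(2)=59.8695
t_1: node(1,0) S=73.1801 payoff=37.8199 vs cont=39.6386 → 39.6386 [wait]  node(1,1) S=109.3372 payoff=1.6628 vs cont=19.1065 → 19.1065 [wait]  ⇒ S*(1)=-
t_0: node(0,0) S=89.4500 payoff=21.5500 vs cont=29.6425 → 29.6425 [wait]  ⇒ S*(0)=-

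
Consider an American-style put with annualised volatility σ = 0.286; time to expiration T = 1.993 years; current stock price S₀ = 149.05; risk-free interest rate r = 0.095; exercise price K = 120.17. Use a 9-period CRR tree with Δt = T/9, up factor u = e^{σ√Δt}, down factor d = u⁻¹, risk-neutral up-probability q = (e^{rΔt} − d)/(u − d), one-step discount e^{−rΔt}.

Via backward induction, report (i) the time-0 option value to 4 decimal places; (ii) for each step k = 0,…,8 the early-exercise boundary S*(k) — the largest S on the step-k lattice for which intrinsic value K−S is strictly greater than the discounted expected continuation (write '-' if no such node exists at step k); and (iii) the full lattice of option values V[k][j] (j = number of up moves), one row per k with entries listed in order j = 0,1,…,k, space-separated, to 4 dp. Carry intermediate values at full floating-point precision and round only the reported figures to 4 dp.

params: Δt=0.22144 u=1.14406 d=0.87408 q=0.54515 e^(-rΔt)=0.97918
t_9 payoffs: 75.7801 62.0690 44.1228 20.6334 0.0000 0.0000 0.0000 0.0000 0.0000 0.0000
t_8: node(8,0) S=50.7848 payoff=69.3852 vs cont=66.8835 → 69.3852 [stop]  node(8,1) S=66.4712 payoff=53.6988 vs cont=51.1972 → 53.6988 [stop]  node(8,2) S=87.0027 payoff=33.1673 vs cont=30.6656 → 33.1673 [stop]  node(8,3) S=113.8761 payoff=6.2939 vs cont=9.1897 → 9.1897 [wait]  node(8,4) S=149.0500 payoff=0.0000 vs cont=0.0000 → 0.0000 [wait]  node(8,5) S=195.0884 payoff=0.0000 vs cont=0.0000 → 0.0000 [wait]  node(8,6) S=255.3472 payoff=0.0000 vs cont=0.0000 → 0.0000 [wait]  node(8,7) S=334.2185 payoff=0.0000 vs cont=0.0000 → 0.0000 [wait]  node(8,8) S=437.4517 payoff=0.0000 vs cont=0.0000 → 0.0000 [wait]  ⇒ S*(8)=87.0027
t_7: node(7,0) S=58.1010 payoff=62.0690 vs cont=59.5674 → 62.0690 [stop]  node(7,1) S=76.0472 payoff=44.1228 vs cont=41.6212 → 44.1228 [stop]  node(7,2) S=99.5366 payoff=20.6334 vs cont=19.6776 → 20.6334 [stop]  node(7,3) S=130.2813 payoff=0.0000 vs cont=4.0929 → 4.0929 [wait]  node(7,4) S=170.5225 payoff=0.0000 vs cont=0.0000 → 0.0000 [wait]  node(7,5) S=223.1934 payoff=0.0000 vs cont=0.0000 → 0.0000 [wait]  node(7,6) S=292.1331 payoff=0.0000 vs cont=0.0000 → 0.0000 [wait]  node(7,7) S=382.3669 payoff=0.0000 vs cont=0.0000 → 0.0000 [wait]  ⇒ S*(7)=99.5366
t_6: node(6,0) S=66.4712 payoff=53.6988 vs cont=51.1972 → 53.6988 [stop]  node(6,1) S=87.0027 payoff=33.1673 vs cont=30.6656 → 33.1673 [stop]  node(6,2) S=113.8761 payoff=6.2939 vs cont=11.3746 → 11.3746 [wait]  node(6,3) S=149.0500 payoff=0.0000 vs cont=1.8229 → 1.8229 [wait]  node(6,4) S=195.0884 payoff=0.0000 vs cont=0.0000 → 0.0000 [wait]  node(6,5) S=255.3472 payoff=0.0000 vs cont=0.0000 → 0.0000 [wait]  node(6,6) S=334.2185 payoff=0.0000 vs cont=0.0000 → 0.0000 [wait]  ⇒ S*(6)=87.0027
t_5: node(5,0) S=76.0472 payoff=44.1228 vs cont=41.6212 → 44.1228 [stop]  node(5,1) S=99.5366 payoff=20.6334 vs cont=20.8438 → 20.8438 [wait]  node(5,2) S=130.2813 payoff=0.0000 vs cont=6.0391 → 6.0391 [wait]  node(5,3) S=170.5225 payoff=0.0000 vs cont=0.8119 → 0.8119 [wait]  node(5,4) S=223.1934 payoff=0.0000 vs cont=0.0000 → 0.0000 [wait]  node(5,5) S=292.1331 payoff=0.0000 vs cont=0.0000 → 0.0000 [wait]  ⇒ S*(5)=76.0472
t_4: node(4,0) S=87.0027 payoff=33.1673 vs cont=30.7779 → 33.1673 [stop]  node(4,1) S=113.8761 payoff=6.2939 vs cont=12.5071 → 12.5071 [wait]  node(4,2) S=149.0500 payoff=0.0000 vs cont=3.1231 → 3.1231 [wait]  node(4,3) S=195.0884 payoff=0.0000 vs cont=0.3616 → 0.3616 [wait]  node(4,4) S=255.3472 payoff=0.0000 vs cont=0.0000 → 0.0000 [wait]  ⇒ S*(4)=87.0027
t_3: node(3,0) S=99.5366 payoff=20.6334 vs cont=21.4484 → 21.4484 [wait]  node(3,1) S=130.2813 payoff=0.0000 vs cont=7.2375 → 7.2375 [wait]  node(3,2) S=170.5225 payoff=0.0000 vs cont=1.5840 → 1.5840 [wait]  node(3,3) S=223.1934 payoff=0.0000 vs cont=0.1611 → 0.1611 [wait]  ⇒ S*(3)=-
t_2: node(2,0) S=113.8761 payoff=6.2939 vs cont=13.4161 → 13.4161 [wait]  node(2,1) S=149.0500 payoff=0.0000 vs cont=4.0690 → 4.0690 [wait]  node(2,2) S=195.0884 payoff=0.0000 vs cont=0.7914 → 0.7914 [wait]  ⇒ S*(2)=-
t_1: node(1,0) S=130.2813 payoff=0.0000 vs cont=8.1473 → 8.1473 [wait]  node(1,1) S=170.5225 payoff=0.0000 vs cont=2.2347 → 2.2347 [wait]  ⇒ S*(1)=-
t_0: node(0,0) S=149.0500 payoff=0.0000 vs cont=4.8216 → 4.8216 [wait]  ⇒ S*(0)=-

price = 4.8216
boundary = - - - - 87.0027 76.0472 87.0027 99.5366 87.0027
tree:
4.8216
8.1473 2.2347
13.4161 4.0690 0.7914
21.4484 7.2375 1.5840 0.1611
33.1673 12.5071 3.1231 0.3616 0.0000
44.1228 20.8438 6.0391 0.8119 0.0000 0.0000
53.6988 33.1673 11.3746 1.8229 0.0000 0.0000 0.0000
62.0690 44.1228 20.6334 4.0929 0.0000 0.0000 0.0000 0.0000
69.3852 53.6988 33.1673 9.1897 0.0000 0.0000 0.0000 0.0000 0.0000
75.7801 62.0690 44.1228 20.6334 0.0000 0.0000 0.0000 0.0000 0.0000 0.0000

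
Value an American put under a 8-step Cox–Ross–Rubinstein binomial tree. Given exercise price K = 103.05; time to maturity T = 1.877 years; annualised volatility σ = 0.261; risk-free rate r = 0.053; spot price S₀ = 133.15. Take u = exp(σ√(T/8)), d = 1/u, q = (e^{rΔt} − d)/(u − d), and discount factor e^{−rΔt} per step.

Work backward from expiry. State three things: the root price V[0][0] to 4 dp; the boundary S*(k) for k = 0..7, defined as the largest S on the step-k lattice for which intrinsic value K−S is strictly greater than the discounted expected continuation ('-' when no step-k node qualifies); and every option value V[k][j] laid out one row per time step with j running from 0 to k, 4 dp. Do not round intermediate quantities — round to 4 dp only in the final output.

price = 3.3803
boundary = - - - - 80.3010 70.7646 80.3010 91.1226
tree:
3.3803
5.6970 1.3046
9.3578 2.4254 0.2922
14.8878 4.4339 0.6136 0.0000
22.7490 7.9267 1.2884 0.0000 0.0000
32.2854 13.7391 2.7053 0.0000 0.0000 0.0000
40.6893 22.7490 5.6804 0.0000 0.0000 0.0000 0.0000
48.0951 32.2854 11.9274 0.0000 0.0000 0.0000 0.0000 0.0000
54.6215 40.6893 22.7490 0.0000 0.0000 0.0000 0.0000 0.0000 0.0000

Δt=0.23463, u=1.13476, d=0.88124, q=0.51779, disc=e^(-rΔt)=0.98764
k=8 terminal: V=max(K-S,0) → 54.6215 40.6893 22.7490 0.0000 0.0000 0.0000 0.0000 0.0000 0.0000
k=7: j=0 S=54.9549 intr=48.0951 cont=46.8216 V=48.0951[EX]; j=1 S=70.7646 intr=32.2854 cont=31.0119 V=32.2854[EX]; j=2 S=91.1226 intr=11.9274 cont=10.8342 V=11.9274[EX]; j=3 S=117.3373 intr=0.0000 cont=0.0000 V=0.0000[hold]; j=4 S=151.0936 intr=0.0000 cont=0.0000 V=0.0000[hold]; j=5 S=194.5612 intr=0.0000 cont=0.0000 V=0.0000[hold]; j=6 S=250.5337 intr=0.0000 cont=0.0000 V=0.0000[hold]; j=7 S=322.6088 intr=0.0000 cont=0.0000 V=0.0000[hold]  S*(7)=91.1226
k=6: j=0 S=62.3607 intr=40.6893 cont=39.4158 V=40.6893[EX]; j=1 S=80.3010 intr=22.7490 cont=21.4755 V=22.7490[EX]; j=2 S=103.4025 intr=0.0000 cont=5.6804 V=5.6804[hold]; j=3 S=133.1500 intr=0.0000 cont=0.0000 V=0.0000[hold]; j=4 S=171.4554 intr=0.0000 cont=0.0000 V=0.0000[hold]; j=5 S=220.7807 intr=0.0000 cont=0.0000 V=0.0000[hold]; j=6 S=284.2963 intr=0.0000 cont=0.0000 V=0.0000[hold]  S*(6)=80.3010
k=5: j=0 S=70.7646 intr=32.2854 cont=31.0119 V=32.2854[EX]; j=1 S=91.1226 intr=11.9274 cont=13.7391 V=13.7391[hold]; j=2 S=117.3373 intr=0.0000 cont=2.7053 V=2.7053[hold]; j=3 S=151.0936 intr=0.0000 cont=0.0000 V=0.0000[hold]; j=4 S=194.5612 intr=0.0000 cont=0.0000 V=0.0000[hold]; j=5 S=250.5337 intr=0.0000 cont=0.0000 V=0.0000[hold]  S*(5)=70.7646
k=4: j=0 S=80.3010 intr=22.7490 cont=22.4019 V=22.7490[EX]; j=1 S=103.4025 intr=0.0000 cont=7.9267 V=7.9267[hold]; j=2 S=133.1500 intr=0.0000 cont=1.2884 V=1.2884[hold]; j=3 S=171.4554 intr=0.0000 cont=0.0000 V=0.0000[hold]; j=4 S=220.7807 intr=0.0000 cont=0.0000 V=0.0000[hold]  S*(4)=80.3010
k=3: j=0 S=91.1226 intr=11.9274 cont=14.8878 V=14.8878[hold]; j=1 S=117.3373 intr=0.0000 cont=4.4339 V=4.4339[hold]; j=2 S=151.0936 intr=0.0000 cont=0.6136 V=0.6136[hold]; j=3 S=194.5612 intr=0.0000 cont=0.0000 V=0.0000[hold]  S*(3)=-
k=2: j=0 S=103.4025 intr=0.0000 cont=9.3578 V=9.3578[hold]; j=1 S=133.1500 intr=0.0000 cont=2.4254 V=2.4254[hold]; j=2 S=171.4554 intr=0.0000 cont=0.2922 V=0.2922[hold]  S*(2)=-
k=1: j=0 S=117.3373 intr=0.0000 cont=5.6970 V=5.6970[hold]; j=1 S=151.0936 intr=0.0000 cont=1.3046 V=1.3046[hold]  S*(1)=-
k=0: j=0 S=133.1500 intr=0.0000 cont=3.3803 V=3.3803[hold]  S*(0)=-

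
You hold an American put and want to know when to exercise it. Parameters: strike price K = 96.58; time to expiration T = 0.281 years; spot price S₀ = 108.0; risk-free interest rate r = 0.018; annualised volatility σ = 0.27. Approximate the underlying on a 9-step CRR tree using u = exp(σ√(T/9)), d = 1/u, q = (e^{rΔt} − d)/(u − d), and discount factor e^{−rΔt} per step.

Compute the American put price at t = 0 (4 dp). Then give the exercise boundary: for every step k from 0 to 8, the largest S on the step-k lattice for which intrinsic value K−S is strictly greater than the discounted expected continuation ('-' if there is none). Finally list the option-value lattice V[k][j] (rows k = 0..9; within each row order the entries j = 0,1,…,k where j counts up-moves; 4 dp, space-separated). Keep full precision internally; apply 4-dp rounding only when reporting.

Δt=0.03122  u=1.04886  d=0.95341  q=0.49396  discount=0.99944
step 9 (expiry): payoffs max(K−S,0) = 26.2812 19.2431 11.5003 2.9823 0.0000 0.0000 0.0000 0.0000 0.0000 0.0000
step 8: (k=8,j=0): S=73.7339, (K−S)⁺=22.8461, hold=22.7918 ⇒ V=22.8461 exercise | (k=8,j=1): S=81.1160, (K−S)⁺=15.4640, hold=15.4097 ⇒ V=15.4640 exercise | (k=8,j=2): S=89.2371, (K−S)⁺=7.3429, hold=7.2886 ⇒ V=7.3429 exercise | (k=8,j=3): S=98.1713, (K−S)⁺=0.0000, hold=1.5083 ⇒ V=1.5083 continue | (k=8,j=4): S=108.0000, (K−S)⁺=0.0000, hold=0.0000 ⇒ V=0.0000 continue | (k=8,j=5): S=118.8127, (K−S)⁺=0.0000, hold=0.0000 ⇒ V=0.0000 continue | (k=8,j=6): S=130.7079, (K−S)⁺=0.0000, hold=0.0000 ⇒ V=0.0000 continue | (k=8,j=7): S=143.7941, (K−S)⁺=0.0000, hold=0.0000 ⇒ V=0.0000 continue | (k=8,j=8): S=158.1904, (K−S)⁺=0.0000, hold=0.0000 ⇒ V=0.0000 continue  boundary S*=89.2371
step 7: (k=7,j=0): S=77.3369, (K−S)⁺=19.2431, hold=19.1888 ⇒ V=19.2431 exercise | (k=7,j=1): S=85.0797, (K−S)⁺=11.5003, hold=11.4460 ⇒ V=11.5003 exercise | (k=7,j=2): S=93.5977, (K−S)⁺=2.9823, hold=4.4583 ⇒ V=4.4583 continue | (k=7,j=3): S=102.9685, (K−S)⁺=0.0000, hold=0.7628 ⇒ V=0.7628 continue | (k=7,j=4): S=113.2774, (K−S)⁺=0.0000, hold=0.0000 ⇒ V=0.0000 continue | (k=7,j=5): S=124.6185, (K−S)⁺=0.0000, hold=0.0000 ⇒ V=0.0000 continue | (k=7,j=6): S=137.0949, (K−S)⁺=0.0000, hold=0.0000 ⇒ V=0.0000 continue | (k=7,j=7): S=150.8205, (K−S)⁺=0.0000, hold=0.0000 ⇒ V=0.0000 continue  boundary S*=85.0797
step 6: (k=6,j=0): S=81.1160, (K−S)⁺=15.4640, hold=15.4097 ⇒ V=15.4640 exercise | (k=6,j=1): S=89.2371, (K−S)⁺=7.3429, hold=8.0173 ⇒ V=8.0173 continue | (k=6,j=2): S=98.1713, (K−S)⁺=0.0000, hold=2.6314 ⇒ V=2.6314 continue | (k=6,j=3): S=108.0000, (K−S)⁺=0.0000, hold=0.3858 ⇒ V=0.3858 continue | (k=6,j=4): S=118.8127, (K−S)⁺=0.0000, hold=0.0000 ⇒ V=0.0000 continue | (k=6,j=5): S=130.7079, (K−S)⁺=0.0000, hold=0.0000 ⇒ V=0.0000 continue | (k=6,j=6): S=143.7941, (K−S)⁺=0.0000, hold=0.0000 ⇒ V=0.0000 continue  boundary S*=81.1160
step 5: (k=5,j=0): S=85.0797, (K−S)⁺=11.5003, hold=11.7790 ⇒ V=11.7790 continue | (k=5,j=1): S=93.5977, (K−S)⁺=2.9823, hold=5.3538 ⇒ V=5.3538 continue | (k=5,j=2): S=102.9685, (K−S)⁺=0.0000, hold=1.5213 ⇒ V=1.5213 continue | (k=5,j=3): S=113.2774, (K−S)⁺=0.0000, hold=0.1951 ⇒ V=0.1951 continue | (k=5,j=4): S=124.6185, (K−S)⁺=0.0000, hold=0.0000 ⇒ V=0.0000 continue | (k=5,j=5): S=137.0949, (K−S)⁺=0.0000, hold=0.0000 ⇒ V=0.0000 continue  boundary S*=-
step 4: (k=4,j=0): S=89.2371, (K−S)⁺=7.3429, hold=8.6003 ⇒ V=8.6003 continue | (k=4,j=1): S=98.1713, (K−S)⁺=0.0000, hold=3.4587 ⇒ V=3.4587 continue | (k=4,j=2): S=108.0000, (K−S)⁺=0.0000, hold=0.8657 ⇒ V=0.8657 continue | (k=4,j=3): S=118.8127, (K−S)⁺=0.0000, hold=0.0987 ⇒ V=0.0987 continue | (k=4,j=4): S=130.7079, (K−S)⁺=0.0000, hold=0.0000 ⇒ V=0.0000 continue  boundary S*=-
step 3: (k=3,j=0): S=93.5977, (K−S)⁺=2.9823, hold=6.0572 ⇒ V=6.0572 continue | (k=3,j=1): S=102.9685, (K−S)⁺=0.0000, hold=2.1767 ⇒ V=2.1767 continue | (k=3,j=2): S=113.2774, (K−S)⁺=0.0000, hold=0.4866 ⇒ V=0.4866 continue | (k=3,j=3): S=124.6185, (K−S)⁺=0.0000, hold=0.0499 ⇒ V=0.0499 continue  boundary S*=-
step 2: (k=2,j=0): S=98.1713, (K−S)⁺=0.0000, hold=4.1380 ⇒ V=4.1380 continue | (k=2,j=1): S=108.0000, (K−S)⁺=0.0000, hold=1.3411 ⇒ V=1.3411 continue | (k=2,j=2): S=118.8127, (K−S)⁺=0.0000, hold=0.2707 ⇒ V=0.2707 continue  boundary S*=-
step 1: (k=1,j=0): S=102.9685, (K−S)⁺=0.0000, hold=2.7549 ⇒ V=2.7549 continue | (k=1,j=1): S=113.2774, (K−S)⁺=0.0000, hold=0.8119 ⇒ V=0.8119 continue  boundary S*=-
step 0: (k=0,j=0): S=108.0000, (K−S)⁺=0.0000, hold=1.7941 ⇒ V=1.7941 continue  boundary S*=-

price = 1.7941
boundary = - - - - - - 81.1160 85.0797 89.2371
tree:
1.7941
2.7549 0.8119
4.1380 1.3411 0.2707
6.0572 2.1767 0.4866 0.0499
8.6003 3.4587 0.8657 0.0987 0.0000
11.7790 5.3538 1.5213 0.1951 0.0000 0.0000
15.4640 8.0173 2.6314 0.3858 0.0000 0.0000 0.0000
19.2431 11.5003 4.4583 0.7628 0.0000 0.0000 0.0000 0.0000
22.8461 15.4640 7.3429 1.5083 0.0000 0.0000 0.0000 0.0000 0.0000
26.2812 19.2431 11.5003 2.9823 0.0000 0.0000 0.0000 0.0000 0.0000 0.0000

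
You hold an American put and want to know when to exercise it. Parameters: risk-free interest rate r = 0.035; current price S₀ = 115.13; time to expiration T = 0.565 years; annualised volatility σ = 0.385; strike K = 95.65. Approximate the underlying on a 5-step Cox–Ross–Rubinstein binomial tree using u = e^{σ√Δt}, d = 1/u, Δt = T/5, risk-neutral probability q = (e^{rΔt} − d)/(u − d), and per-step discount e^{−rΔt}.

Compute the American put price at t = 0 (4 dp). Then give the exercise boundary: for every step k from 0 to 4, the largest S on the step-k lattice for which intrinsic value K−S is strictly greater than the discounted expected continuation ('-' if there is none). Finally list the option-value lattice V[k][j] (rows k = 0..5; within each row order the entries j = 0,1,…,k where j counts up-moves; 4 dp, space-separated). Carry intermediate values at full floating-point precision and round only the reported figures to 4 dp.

price = 4.2799
boundary = - - - - 68.6063
tree:
4.2799
7.1564 1.2356
11.6548 2.3992 0.0000
18.2791 4.6586 0.0000 0.0000
27.0437 9.0458 0.0000 0.0000 0.0000
35.3722 17.5646 0.0000 0.0000 0.0000 0.0000

Δt=0.11300  u=1.13817  d=0.87861  q=0.48296  discount=0.99605
step 5 (expiry): payoffs max(K−S,0) = 35.3722 17.5646 0.0000 0.0000 0.0000 0.0000
step 4: (k=4,j=0): S=68.6063, (K−S)⁺=27.0437, hold=26.6662 ⇒ V=27.0437 exercise | (k=4,j=1): S=88.8743, (K−S)⁺=6.7757, hold=9.0458 ⇒ V=9.0458 continue | (k=4,j=2): S=115.1300, (K−S)⁺=0.0000, hold=0.0000 ⇒ V=0.0000 continue | (k=4,j=3): S=149.1423, (K−S)⁺=0.0000, hold=0.0000 ⇒ V=0.0000 continue | (k=4,j=4): S=193.2028, (K−S)⁺=0.0000, hold=0.0000 ⇒ V=0.0000 continue  boundary S*=68.6063
step 3: (k=3,j=0): S=78.0854, (K−S)⁺=17.5646, hold=18.2791 ⇒ V=18.2791 continue | (k=3,j=1): S=101.1538, (K−S)⁺=0.0000, hold=4.6586 ⇒ V=4.6586 continue | (k=3,j=2): S=131.0372, (K−S)⁺=0.0000, hold=0.0000 ⇒ V=0.0000 continue | (k=3,j=3): S=169.7490, (K−S)⁺=0.0000, hold=0.0000 ⇒ V=0.0000 continue  boundary S*=-
step 2: (k=2,j=0): S=88.8743, (K−S)⁺=6.7757, hold=11.6548 ⇒ V=11.6548 continue | (k=2,j=1): S=115.1300, (K−S)⁺=0.0000, hold=2.3992 ⇒ V=2.3992 continue | (k=2,j=2): S=149.1423, (K−S)⁺=0.0000, hold=0.0000 ⇒ V=0.0000 continue  boundary S*=-
step 1: (k=1,j=0): S=101.1538, (K−S)⁺=0.0000, hold=7.1564 ⇒ V=7.1564 continue | (k=1,j=1): S=131.0372, (K−S)⁺=0.0000, hold=1.2356 ⇒ V=1.2356 continue  boundary S*=-
step 0: (k=0,j=0): S=115.1300, (K−S)⁺=0.0000, hold=4.2799 ⇒ V=4.2799 continue  boundary S*=-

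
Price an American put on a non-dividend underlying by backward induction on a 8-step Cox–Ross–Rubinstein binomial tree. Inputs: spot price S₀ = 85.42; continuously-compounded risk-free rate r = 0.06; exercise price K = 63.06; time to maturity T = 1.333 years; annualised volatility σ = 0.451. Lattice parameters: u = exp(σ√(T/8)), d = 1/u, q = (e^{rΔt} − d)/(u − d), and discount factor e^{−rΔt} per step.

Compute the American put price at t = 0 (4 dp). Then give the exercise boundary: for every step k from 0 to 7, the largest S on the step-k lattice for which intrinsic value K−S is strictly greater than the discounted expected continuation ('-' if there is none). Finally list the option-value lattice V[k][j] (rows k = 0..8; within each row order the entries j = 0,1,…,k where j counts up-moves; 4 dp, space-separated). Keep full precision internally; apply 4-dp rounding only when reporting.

Δt=0.16662, u=1.20213, d=0.83186, q=0.48124, disc=e^(-rΔt)=0.99005
k=8 terminal: V=max(K-S,0) → 43.4742 34.7561 22.1574 3.9508 0.0000 0.0000 0.0000 0.0000 0.0000
k=7: j=0 S=23.5447 intr=39.5153 cont=38.8880 V=39.5153[EX]; j=1 S=34.0250 intr=29.0350 cont=28.4077 V=29.0350[EX]; j=2 S=49.1703 intr=13.8897 cont=13.2624 V=13.8897[EX]; j=3 S=71.0571 intr=0.0000 cont=2.0291 V=2.0291[hold]; j=4 S=102.6861 intr=0.0000 cont=0.0000 V=0.0000[hold]; j=5 S=148.3940 intr=0.0000 cont=0.0000 V=0.0000[hold]; j=6 S=214.4475 intr=0.0000 cont=0.0000 V=0.0000[hold]; j=7 S=309.9029 intr=0.0000 cont=0.0000 V=0.0000[hold]  S*(7)=49.1703
k=6: j=0 S=28.3039 intr=34.7561 cont=34.1288 V=34.7561[EX]; j=1 S=40.9026 intr=22.1574 cont=21.5301 V=22.1574[EX]; j=2 S=59.1092 intr=3.9508 cont=8.1005 V=8.1005[hold]; j=3 S=85.4200 intr=0.0000 cont=1.0422 V=1.0422[hold]; j=4 S=123.4423 intr=0.0000 cont=0.0000 V=0.0000[hold]; j=5 S=178.3893 intr=0.0000 cont=0.0000 V=0.0000[hold]; j=6 S=257.7943 intr=0.0000 cont=0.0000 V=0.0000[hold]  S*(6)=40.9026
k=5: j=0 S=34.0250 intr=29.0350 cont=28.4077 V=29.0350[EX]; j=1 S=49.1703 intr=13.8897 cont=15.2396 V=15.2396[hold]; j=2 S=71.0571 intr=0.0000 cont=4.6570 V=4.6570[hold]; j=3 S=102.6861 intr=0.0000 cont=0.5353 V=0.5353[hold]; j=4 S=148.3940 intr=0.0000 cont=0.0000 V=0.0000[hold]; j=5 S=214.4475 intr=0.0000 cont=0.0000 V=0.0000[hold]  S*(5)=34.0250
k=4: j=0 S=40.9026 intr=22.1574 cont=22.1733 V=22.1733[hold]; j=1 S=59.1092 intr=3.9508 cont=10.0458 V=10.0458[hold]; j=2 S=85.4200 intr=0.0000 cont=2.6468 V=2.6468[hold]; j=3 S=123.4423 intr=0.0000 cont=0.2749 V=0.2749[hold]; j=4 S=178.3893 intr=0.0000 cont=0.0000 V=0.0000[hold]  S*(4)=-
k=3: j=0 S=49.1703 intr=13.8897 cont=16.1746 V=16.1746[hold]; j=1 S=71.0571 intr=0.0000 cont=6.4206 V=6.4206[hold]; j=2 S=102.6861 intr=0.0000 cont=1.4904 V=1.4904[hold]; j=3 S=148.3940 intr=0.0000 cont=0.1412 V=0.1412[hold]  S*(3)=-
k=2: j=0 S=59.1092 intr=3.9508 cont=11.3664 V=11.3664[hold]; j=1 S=85.4200 intr=0.0000 cont=4.0077 V=4.0077[hold]; j=2 S=123.4423 intr=0.0000 cont=0.8327 V=0.8327[hold]  S*(2)=-
k=1: j=0 S=71.0571 intr=0.0000 cont=7.7472 V=7.7472[hold]; j=1 S=102.6861 intr=0.0000 cont=2.4551 V=2.4551[hold]  S*(1)=-
k=0: j=0 S=85.4200 intr=0.0000 cont=5.1487 V=5.1487[hold]  S*(0)=-

price = 5.1487
boundary = - - - - - 34.0250 40.9026 49.1703
tree:
5.1487
7.7472 2.4551
11.3664 4.0077 0.8327
16.1746 6.4206 1.4904 0.1412
22.1733 10.0458 2.6468 0.2749 0.0000
29.0350 15.2396 4.6570 0.5353 0.0000 0.0000
34.7561 22.1574 8.1005 1.0422 0.0000 0.0000 0.0000
39.5153 29.0350 13.8897 2.0291 0.0000 0.0000 0.0000 0.0000
43.4742 34.7561 22.1574 3.9508 0.0000 0.0000 0.0000 0.0000 0.0000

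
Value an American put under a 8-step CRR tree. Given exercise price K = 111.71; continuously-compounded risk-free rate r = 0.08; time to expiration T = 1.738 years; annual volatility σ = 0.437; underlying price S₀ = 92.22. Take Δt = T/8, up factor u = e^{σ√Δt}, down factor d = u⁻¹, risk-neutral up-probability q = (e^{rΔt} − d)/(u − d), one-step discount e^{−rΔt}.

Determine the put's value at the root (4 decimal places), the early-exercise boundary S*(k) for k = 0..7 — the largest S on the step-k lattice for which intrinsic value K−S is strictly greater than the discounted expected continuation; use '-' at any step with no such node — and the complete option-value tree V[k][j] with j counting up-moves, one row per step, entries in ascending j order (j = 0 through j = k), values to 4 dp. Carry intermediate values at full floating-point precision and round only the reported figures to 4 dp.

price = 27.7433
boundary = - - 61.3629 50.0548 61.3629 75.2256 61.3629 75.2256
tree:
27.7433
37.9234 18.2205
50.3471 26.4467 10.3759
61.6552 37.1675 16.3194 4.6086
70.8794 50.3471 24.8835 8.0582 1.2109
78.4037 61.6552 36.4844 13.7917 2.4253 0.0000
84.5414 70.8794 50.3471 22.9198 4.8579 0.0000 0.0000
89.5481 78.4037 61.6552 36.4844 9.7304 0.0000 0.0000 0.0000
93.6321 84.5414 70.8794 50.3471 19.4900 0.0000 0.0000 0.0000 0.0000

Δt=0.21725, u=1.22591, d=0.81572, q=0.49199, disc=e^(-rΔt)=0.98277
k=8 terminal: V=max(K-S,0) → 93.6321 84.5414 70.8794 50.3471 19.4900 0.0000 0.0000 0.0000 0.0000
k=7: j=0 S=22.1619 intr=89.5481 cont=87.6234 V=89.5481[EX]; j=1 S=33.3063 intr=78.4037 cont=76.4790 V=78.4037[EX]; j=2 S=50.0548 intr=61.6552 cont=59.7304 V=61.6552[EX]; j=3 S=75.2256 intr=36.4844 cont=34.5597 V=36.4844[EX]; j=4 S=113.0537 intr=0.0000 cont=9.7304 V=9.7304[hold]; j=5 S=169.9043 intr=0.0000 cont=0.0000 V=0.0000[hold]; j=6 S=255.3429 intr=0.0000 cont=0.0000 V=0.0000[hold]; j=7 S=383.7455 intr=0.0000 cont=0.0000 V=0.0000[hold]  S*(7)=75.2256
k=6: j=0 S=27.1686 intr=84.5414 cont=82.6167 V=84.5414[EX]; j=1 S=40.8306 intr=70.8794 cont=68.9546 V=70.8794[EX]; j=2 S=61.3629 intr=50.3471 cont=48.4224 V=50.3471[EX]; j=3 S=92.2200 intr=19.4900 cont=22.9198 V=22.9198[hold]; j=4 S=138.5941 intr=0.0000 cont=4.8579 V=4.8579[hold]; j=5 S=208.2879 intr=0.0000 cont=0.0000 V=0.0000[hold]; j=6 S=313.0283 intr=0.0000 cont=0.0000 V=0.0000[hold]  S*(6)=61.3629
k=5: j=0 S=33.3063 intr=78.4037 cont=76.4790 V=78.4037[EX]; j=1 S=50.0548 intr=61.6552 cont=59.7304 V=61.6552[EX]; j=2 S=75.2256 intr=36.4844 cont=36.2181 V=36.4844[EX]; j=3 S=113.0537 intr=0.0000 cont=13.7917 V=13.7917[hold]; j=4 S=169.9043 intr=0.0000 cont=2.4253 V=2.4253[hold]; j=5 S=255.3429 intr=0.0000 cont=0.0000 V=0.0000[hold]  S*(5)=75.2256
k=4: j=0 S=40.8306 intr=70.8794 cont=68.9546 V=70.8794[EX]; j=1 S=61.3629 intr=50.3471 cont=48.4224 V=50.3471[EX]; j=2 S=92.2200 intr=19.4900 cont=24.8835 V=24.8835[hold]; j=3 S=138.5941 intr=0.0000 cont=8.0582 V=8.0582[hold]; j=4 S=208.2879 intr=0.0000 cont=1.2109 V=1.2109[hold]  S*(4)=61.3629
k=3: j=0 S=50.0548 intr=61.6552 cont=59.7304 V=61.6552[EX]; j=1 S=75.2256 intr=36.4844 cont=37.1675 V=37.1675[hold]; j=2 S=113.0537 intr=0.0000 cont=16.3194 V=16.3194[hold]; j=3 S=169.9043 intr=0.0000 cont=4.6086 V=4.6086[hold]  S*(3)=50.0548
k=2: j=0 S=61.3629 intr=50.3471 cont=48.7527 V=50.3471[EX]; j=1 S=92.2200 intr=19.4900 cont=26.4467 V=26.4467[hold]; j=2 S=138.5941 intr=0.0000 cont=10.3759 V=10.3759[hold]  S*(2)=61.3629
k=1: j=0 S=75.2256 intr=36.4844 cont=37.9234 V=37.9234[hold]; j=1 S=113.0537 intr=0.0000 cont=18.2205 V=18.2205[hold]  S*(1)=-
k=0: j=0 S=92.2200 intr=19.4900 cont=27.7433 V=27.7433[hold]  S*(0)=-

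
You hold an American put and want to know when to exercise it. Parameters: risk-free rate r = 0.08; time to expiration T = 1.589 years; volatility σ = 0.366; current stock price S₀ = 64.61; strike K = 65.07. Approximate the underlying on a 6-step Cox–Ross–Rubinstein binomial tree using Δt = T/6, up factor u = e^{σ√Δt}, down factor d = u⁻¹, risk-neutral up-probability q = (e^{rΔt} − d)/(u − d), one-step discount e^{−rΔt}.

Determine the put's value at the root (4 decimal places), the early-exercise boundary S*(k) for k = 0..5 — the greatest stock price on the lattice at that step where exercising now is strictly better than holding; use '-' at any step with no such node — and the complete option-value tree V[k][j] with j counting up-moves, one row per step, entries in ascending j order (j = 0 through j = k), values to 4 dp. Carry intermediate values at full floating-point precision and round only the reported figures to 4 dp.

params: Δt=0.26483 u=1.20726 d=0.82832 q=0.50956 e^(-rΔt)=0.97904
t_6 payoffs: 44.2010 34.6541 20.7397 0.4600 0.0000 0.0000 0.0000
t_5: node(5,0) S=25.1942 payoff=39.8758 vs cont=38.5116 → 39.8758 [stop]  node(5,1) S=36.7198 payoff=28.3502 vs cont=26.9861 → 28.3502 [stop]  node(5,2) S=53.5180 payoff=11.5520 vs cont=10.1879 → 11.5520 [stop]  node(5,3) S=78.0009 payoff=0.0000 vs cont=0.2209 → 0.2209 [wait]  node(5,4) S=113.6839 payoff=0.0000 vs cont=0.0000 → 0.0000 [wait]  node(5,5) S=165.6907 payoff=0.0000 vs cont=0.0000 → 0.0000 [wait]  ⇒ S*(5)=53.5180
t_4: node(4,0) S=30.4159 payoff=34.6541 vs cont=33.2900 → 34.6541 [stop]  node(4,1) S=44.3303 payoff=20.7397 vs cont=19.3756 → 20.7397 [stop]  node(4,2) S=64.6100 payoff=0.4600 vs cont=5.6570 → 5.6570 [wait]  node(4,3) S=94.1671 payoff=0.0000 vs cont=0.1061 → 0.1061 [wait]  node(4,4) S=137.2456 payoff=0.0000 vs cont=0.0000 → 0.0000 [wait]  ⇒ S*(4)=44.3303
t_3: node(3,0) S=36.7198 payoff=28.3502 vs cont=26.9861 → 28.3502 [stop]  node(3,1) S=53.5180 payoff=11.5520 vs cont=12.7805 → 12.7805 [wait]  node(3,2) S=78.0009 payoff=0.0000 vs cont=2.7692 → 2.7692 [wait]  node(3,3) S=113.6839 payoff=0.0000 vs cont=0.0509 → 0.0509 [wait]  ⇒ S*(3)=36.7198
t_2: node(2,0) S=44.3303 payoff=20.7397 vs cont=19.9885 → 20.7397 [stop]  node(2,1) S=64.6100 payoff=0.4600 vs cont=7.5182 → 7.5182 [wait]  node(2,2) S=94.1671 payoff=0.0000 vs cont=1.3550 → 1.3550 [wait]  ⇒ S*(2)=44.3303
t_1: node(1,0) S=53.5180 payoff=11.5520 vs cont=13.7090 → 13.7090 [wait]  node(1,1) S=78.0009 payoff=0.0000 vs cont=4.2859 → 4.2859 [wait]  ⇒ S*(1)=-
t_0: node(0,0) S=64.6100 payoff=0.4600 vs cont=8.7207 → 8.7207 [wait]  ⇒ S*(0)=-

price = 8.7207
boundary = - - 44.3303 36.7198 44.3303 53.5180
tree:
8.7207
13.7090 4.2859
20.7397 7.5182 1.3550
28.3502 12.7805 2.7692 0.0509
34.6541 20.7397 5.6570 0.1061 0.0000
39.8758 28.3502 11.5520 0.2209 0.0000 0.0000
44.2010 34.6541 20.7397 0.4600 0.0000 0.0000 0.0000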